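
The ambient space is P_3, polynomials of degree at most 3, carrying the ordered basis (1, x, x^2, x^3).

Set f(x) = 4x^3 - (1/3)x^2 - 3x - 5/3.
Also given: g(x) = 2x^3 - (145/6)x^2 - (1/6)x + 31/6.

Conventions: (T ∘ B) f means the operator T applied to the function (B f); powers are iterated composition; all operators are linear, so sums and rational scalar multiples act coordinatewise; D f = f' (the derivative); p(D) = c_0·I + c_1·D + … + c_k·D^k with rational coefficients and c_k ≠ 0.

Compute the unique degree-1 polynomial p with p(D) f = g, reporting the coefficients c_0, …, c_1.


D^0 f = 4x^3 - (1/3)x^2 - 3x - 5/3
D^1 f = 12x^2 - (2/3)x - 3
matching coefficients of g against c_0 f + c_1 Df + … from the top degree down determines the c_i
solution: c_0 = 1/2, c_1 = -2

c_0 = 1/2, c_1 = -2


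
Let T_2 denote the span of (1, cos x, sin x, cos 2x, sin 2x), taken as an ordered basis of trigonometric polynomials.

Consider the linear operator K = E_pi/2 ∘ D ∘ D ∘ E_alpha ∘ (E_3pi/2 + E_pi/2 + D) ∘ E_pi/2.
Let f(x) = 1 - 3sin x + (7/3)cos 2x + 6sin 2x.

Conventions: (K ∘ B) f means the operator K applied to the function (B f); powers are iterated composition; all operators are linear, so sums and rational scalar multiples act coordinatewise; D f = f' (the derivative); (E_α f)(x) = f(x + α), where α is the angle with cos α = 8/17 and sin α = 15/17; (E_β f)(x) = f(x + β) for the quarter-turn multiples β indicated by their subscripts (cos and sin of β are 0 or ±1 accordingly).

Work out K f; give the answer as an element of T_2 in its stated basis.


the image equals g(x) = -(24/17)cos x + (45/17)sin x + (62168/867)cos 2x - (11080/867)sin 2x

E_pi/2 f = 1 - 3cos x - (7/3)cos 2x - 6sin 2x
E_3pi/2 E_pi/2 f = 1 - 3sin x + (7/3)cos 2x + 6sin 2x
E_pi/2 E_pi/2 f = 1 + 3sin x + (7/3)cos 2x + 6sin 2x
D E_pi/2 f = 3sin x - 12cos 2x + (14/3)sin 2x
(E_3pi/2 + E_pi/2 + D) E_pi/2 f = 2 + 3sin x - (22/3)cos 2x + (50/3)sin 2x
E_alpha ((E_3pi/2 + E_pi/2 + D) ∘ E_pi/2) f = 2 + (45/17)cos x + (24/17)sin x + (15542/867)cos 2x - (2770/867)sin 2x
D E_alpha ((E_3pi/2 + E_pi/2 + D) ∘ E_pi/2) f = (24/17)cos x - (45/17)sin x - (5540/867)cos 2x - (31084/867)sin 2x
D (D ∘ E_alpha) ((E_3pi/2 + E_pi/2 + D) ∘ E_pi/2) f = -(45/17)cos x - (24/17)sin x - (62168/867)cos 2x + (11080/867)sin 2x
E_pi/2 (D ∘ D ∘ E_alpha) ((E_3pi/2 + E_pi/2 + D) ∘ E_pi/2) f = -(24/17)cos x + (45/17)sin x + (62168/867)cos 2x - (11080/867)sin 2x


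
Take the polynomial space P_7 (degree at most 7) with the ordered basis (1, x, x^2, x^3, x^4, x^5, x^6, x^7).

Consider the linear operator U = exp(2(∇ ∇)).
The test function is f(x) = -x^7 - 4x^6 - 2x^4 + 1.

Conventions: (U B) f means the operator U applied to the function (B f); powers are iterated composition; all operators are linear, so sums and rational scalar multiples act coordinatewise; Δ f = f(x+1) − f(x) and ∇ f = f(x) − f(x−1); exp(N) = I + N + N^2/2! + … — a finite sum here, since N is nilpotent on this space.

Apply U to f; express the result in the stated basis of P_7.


the result is g(x) = -x^7 - 4x^6 - 84x^5 + 178x^4 - 1700x^3 + 6732x^2 - 16372x + 20245

order-1 term: -84x^5 + 180x^4 - 20x^3 - 468x^2 + 668x - 300
order-2 term: -1680x^3 + 7200x^2 - 10320x + 4224
order-3 term: -6720x + 16320
the series for exp(2(∇ ∇)) f terminates at order 3
exp(2(∇ ∇)) f = -x^7 - 4x^6 - 84x^5 + 178x^4 - 1700x^3 + 6732x^2 - 16372x + 20245


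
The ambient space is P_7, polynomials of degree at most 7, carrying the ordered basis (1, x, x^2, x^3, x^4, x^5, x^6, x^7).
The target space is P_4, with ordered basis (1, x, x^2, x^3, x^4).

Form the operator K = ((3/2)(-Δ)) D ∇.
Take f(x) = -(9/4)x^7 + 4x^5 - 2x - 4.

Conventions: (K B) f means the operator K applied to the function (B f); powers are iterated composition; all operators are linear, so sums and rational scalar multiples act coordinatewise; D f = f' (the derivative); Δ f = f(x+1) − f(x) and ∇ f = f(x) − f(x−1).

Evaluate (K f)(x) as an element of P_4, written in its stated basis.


∇ f = -(63/4)x^6 + (189/4)x^5 - (235/4)x^4 + (155/4)x^3 - (29/4)x^2 - (17/4)x - 1/4
D ∇ f = -(189/2)x^5 + (945/4)x^4 - 235x^3 + (465/4)x^2 - (29/2)x - 17/4
Δ D ∇ f = -(945/2)x^4 - (465/2)x^2 + 17/2
(-Δ) D ∇ f = (945/2)x^4 + (465/2)x^2 - 17/2
((3/2)(-Δ)) D ∇ f = (2835/4)x^4 + (1395/4)x^2 - 51/4

g(x) = (2835/4)x^4 + (1395/4)x^2 - 51/4


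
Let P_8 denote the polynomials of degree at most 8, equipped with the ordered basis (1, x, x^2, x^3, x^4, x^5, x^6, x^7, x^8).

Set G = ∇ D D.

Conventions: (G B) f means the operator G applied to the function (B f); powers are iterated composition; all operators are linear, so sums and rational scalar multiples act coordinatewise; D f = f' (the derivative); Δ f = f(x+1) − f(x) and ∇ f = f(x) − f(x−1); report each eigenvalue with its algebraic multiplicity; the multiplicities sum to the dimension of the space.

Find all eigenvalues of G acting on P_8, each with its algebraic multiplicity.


image of 1: 0
image of x: 0
image of x^2: 0
image of x^3: 6
image of x^4: 24x - 12
image of x^5: 60x^2 - 60x + 20
image of x^6: 120x^3 - 180x^2 + 120x - 30
image of x^7: 210x^4 - 420x^3 + 420x^2 - 210x + 42
image of x^8: 336x^5 - 840x^4 + 1120x^3 - 840x^2 + 336x - 56
the matrix is upper triangular; its diagonal is (0, 0, 0, 0, 0, 0, 0, 0, 0)
for a triangular matrix the eigenvalues are the diagonal entries, with algebraic multiplicity their repetition count

λ = 0 (multiplicity 9)


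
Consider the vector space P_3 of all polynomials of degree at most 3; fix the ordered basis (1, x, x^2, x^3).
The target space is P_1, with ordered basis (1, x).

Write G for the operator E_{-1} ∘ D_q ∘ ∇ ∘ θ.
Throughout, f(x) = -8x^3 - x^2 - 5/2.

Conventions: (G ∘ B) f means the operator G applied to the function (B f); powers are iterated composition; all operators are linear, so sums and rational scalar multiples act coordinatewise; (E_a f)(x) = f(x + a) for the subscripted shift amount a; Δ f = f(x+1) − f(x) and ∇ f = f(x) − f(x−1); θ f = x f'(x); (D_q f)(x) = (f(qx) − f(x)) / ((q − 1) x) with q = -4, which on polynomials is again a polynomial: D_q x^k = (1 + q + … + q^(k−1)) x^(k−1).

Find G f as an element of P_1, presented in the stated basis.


the image equals g(x) = 216x - 148

θ f = -24x^3 - 2x^2
∇ θ f = -72x^2 + 68x - 22
D_q ∇ θ f = 216x + 68
E_{-1} D_q ∇ θ f = 216x - 148


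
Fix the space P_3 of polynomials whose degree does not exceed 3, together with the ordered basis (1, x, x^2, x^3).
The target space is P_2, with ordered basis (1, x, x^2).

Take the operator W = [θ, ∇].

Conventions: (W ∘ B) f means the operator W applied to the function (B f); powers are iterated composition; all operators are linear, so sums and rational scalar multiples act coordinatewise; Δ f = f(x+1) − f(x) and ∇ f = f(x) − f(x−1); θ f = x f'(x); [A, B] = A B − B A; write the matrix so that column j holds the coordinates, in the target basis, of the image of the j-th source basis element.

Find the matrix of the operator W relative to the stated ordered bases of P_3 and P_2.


the matrix is [[0, -1, 2, -3]; [0, 0, -2, 6]; [0, 0, 0, -3]] (rows listed top to bottom)

image of 1: 0
image of x: -1
image of x^2: -2x + 2
image of x^3: -3x^2 + 6x - 3
each image's coordinates form column j of the matrix


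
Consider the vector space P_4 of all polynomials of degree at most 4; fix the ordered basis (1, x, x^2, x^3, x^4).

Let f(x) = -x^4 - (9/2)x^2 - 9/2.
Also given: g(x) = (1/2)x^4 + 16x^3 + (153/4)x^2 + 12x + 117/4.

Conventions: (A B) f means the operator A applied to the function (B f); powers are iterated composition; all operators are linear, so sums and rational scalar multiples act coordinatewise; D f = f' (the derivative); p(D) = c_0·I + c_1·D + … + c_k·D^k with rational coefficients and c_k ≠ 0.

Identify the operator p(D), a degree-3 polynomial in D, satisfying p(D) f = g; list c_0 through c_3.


p(D) = -(1/2)·I − 4·D − 3·D^2 + D^3, i.e. c_0 = -1/2, c_1 = -4, c_2 = -3, c_3 = 1

D^0 f = -x^4 - (9/2)x^2 - 9/2
D^1 f = -4x^3 - 9x
D^2 f = -12x^2 - 9
D^3 f = -24x
matching coefficients of g against c_0 f + c_1 Df + … from the top degree down determines the c_i
solution: c_0 = -1/2, c_1 = -4, c_2 = -3, c_3 = 1


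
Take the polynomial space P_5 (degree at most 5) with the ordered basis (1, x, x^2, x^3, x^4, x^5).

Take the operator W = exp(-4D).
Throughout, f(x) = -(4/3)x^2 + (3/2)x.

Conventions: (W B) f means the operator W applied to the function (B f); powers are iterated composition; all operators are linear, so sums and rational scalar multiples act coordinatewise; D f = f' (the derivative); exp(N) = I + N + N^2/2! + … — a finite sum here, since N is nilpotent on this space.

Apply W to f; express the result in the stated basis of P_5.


g(x) = -(4/3)x^2 + (73/6)x - 82/3

order-1 term: (32/3)x - 6
order-2 term: -64/3
the series for exp(-4D) f terminates at order 2
exp(-4D) f = -(4/3)x^2 + (73/6)x - 82/3


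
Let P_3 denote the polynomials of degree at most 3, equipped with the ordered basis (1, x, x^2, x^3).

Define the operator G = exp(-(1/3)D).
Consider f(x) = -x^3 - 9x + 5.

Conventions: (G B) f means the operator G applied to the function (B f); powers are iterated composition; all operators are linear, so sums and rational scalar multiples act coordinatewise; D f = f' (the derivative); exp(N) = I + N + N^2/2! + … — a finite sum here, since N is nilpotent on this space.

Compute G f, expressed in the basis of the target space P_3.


g(x) = -x^3 + x^2 - (28/3)x + 217/27

order-1 term: x^2 + 3
order-2 term: -(1/3)x
order-3 term: 1/27
the series for exp(-(1/3)D) f terminates at order 3
exp(-(1/3)D) f = -x^3 + x^2 - (28/3)x + 217/27


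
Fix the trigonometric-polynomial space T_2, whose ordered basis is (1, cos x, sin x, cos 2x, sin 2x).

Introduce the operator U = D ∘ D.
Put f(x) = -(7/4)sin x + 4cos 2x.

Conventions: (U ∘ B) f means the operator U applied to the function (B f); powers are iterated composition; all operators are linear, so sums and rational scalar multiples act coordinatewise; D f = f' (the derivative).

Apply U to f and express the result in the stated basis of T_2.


D f = -(7/4)cos x - 8sin 2x
D D f = (7/4)sin x - 16cos 2x

g(x) = (7/4)sin x - 16cos 2x


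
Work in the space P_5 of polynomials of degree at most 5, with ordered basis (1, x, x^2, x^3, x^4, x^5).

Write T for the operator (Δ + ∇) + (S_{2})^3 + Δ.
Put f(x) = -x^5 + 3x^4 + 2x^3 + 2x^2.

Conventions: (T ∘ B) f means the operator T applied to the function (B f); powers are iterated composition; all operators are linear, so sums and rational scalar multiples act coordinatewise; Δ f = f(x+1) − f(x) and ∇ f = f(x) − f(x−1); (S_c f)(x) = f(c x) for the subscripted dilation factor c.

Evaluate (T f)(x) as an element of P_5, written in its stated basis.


Δ f = -5x^4 + 2x^3 + 14x^2 + 17x + 6
∇ f = -5x^4 + 22x^3 - 22x^2 + 15x - 4
(Δ + ∇) f = -10x^4 + 24x^3 - 8x^2 + 32x + 2
S_{2} f = -32x^5 + 48x^4 + 16x^3 + 8x^2
S_{2} S_{2} f = -1024x^5 + 768x^4 + 128x^3 + 32x^2
S_{2} S_{2} S_{2} f = -32768x^5 + 12288x^4 + 1024x^3 + 128x^2
Δ f = -5x^4 + 2x^3 + 14x^2 + 17x + 6
((Δ + ∇) + (S_{2})^3 + Δ) f = -32768x^5 + 12273x^4 + 1050x^3 + 134x^2 + 49x + 8

the image equals g(x) = -32768x^5 + 12273x^4 + 1050x^3 + 134x^2 + 49x + 8


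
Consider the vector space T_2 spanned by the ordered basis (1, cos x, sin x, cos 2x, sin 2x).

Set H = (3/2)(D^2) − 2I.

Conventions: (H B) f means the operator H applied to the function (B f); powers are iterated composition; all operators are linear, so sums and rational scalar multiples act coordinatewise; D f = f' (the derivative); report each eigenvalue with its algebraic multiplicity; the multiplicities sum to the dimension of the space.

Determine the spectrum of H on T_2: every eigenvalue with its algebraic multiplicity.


λ = -8 (multiplicity 2), λ = -7/2 (multiplicity 2), λ = -2 (multiplicity 1)

image of 1: -2
image of cos x: -(7/2)cos x
image of sin x: -(7/2)sin x
image of cos 2x: -8cos 2x
image of sin 2x: -8sin 2x
the matrix is diagonal; its diagonal is (-2, -7/2, -7/2, -8, -8)
for a triangular matrix the eigenvalues are the diagonal entries, with algebraic multiplicity their repetition count


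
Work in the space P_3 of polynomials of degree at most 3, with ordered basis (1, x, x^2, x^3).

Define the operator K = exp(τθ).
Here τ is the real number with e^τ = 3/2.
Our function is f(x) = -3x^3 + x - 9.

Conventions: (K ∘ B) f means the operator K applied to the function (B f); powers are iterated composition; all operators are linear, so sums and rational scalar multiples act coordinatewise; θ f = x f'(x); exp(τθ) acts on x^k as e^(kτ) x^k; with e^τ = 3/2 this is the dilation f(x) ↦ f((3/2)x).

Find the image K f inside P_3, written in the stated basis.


the result is g(x) = -(81/8)x^3 + (3/2)x - 9

exp(τθ) x^k = e^(kτ) x^k; with e^τ = 3/2 this sends x^k to (3/2)^k x^k
x ↦ 3/2 x
x^3 ↦ 27/8 x^3
applying this coordinatewise to f: exp(τθ) f = -(81/8)x^3 + (3/2)x - 9


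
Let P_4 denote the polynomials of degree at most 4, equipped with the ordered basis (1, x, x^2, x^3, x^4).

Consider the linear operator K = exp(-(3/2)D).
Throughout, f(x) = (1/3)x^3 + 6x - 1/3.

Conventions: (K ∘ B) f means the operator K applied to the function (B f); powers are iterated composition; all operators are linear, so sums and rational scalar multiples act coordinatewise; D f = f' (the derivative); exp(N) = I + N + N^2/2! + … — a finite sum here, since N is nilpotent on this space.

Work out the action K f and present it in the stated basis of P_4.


the image equals g(x) = (1/3)x^3 - (3/2)x^2 + (33/4)x - 251/24

order-1 term: -(3/2)x^2 - 9
order-2 term: (9/4)x
order-3 term: -9/8
the series for exp(-(3/2)D) f terminates at order 3
exp(-(3/2)D) f = (1/3)x^3 - (3/2)x^2 + (33/4)x - 251/24


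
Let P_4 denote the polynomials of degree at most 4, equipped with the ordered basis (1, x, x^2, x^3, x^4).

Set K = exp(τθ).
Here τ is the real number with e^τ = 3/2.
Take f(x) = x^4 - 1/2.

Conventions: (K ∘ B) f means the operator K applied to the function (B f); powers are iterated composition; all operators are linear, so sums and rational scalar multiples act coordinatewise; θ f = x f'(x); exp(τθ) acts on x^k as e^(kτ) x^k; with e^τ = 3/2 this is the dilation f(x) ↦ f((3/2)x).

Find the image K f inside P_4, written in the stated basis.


exp(τθ) x^k = e^(kτ) x^k; with e^τ = 3/2 this sends x^k to (3/2)^k x^k
x^4 ↦ 81/16 x^4
applying this coordinatewise to f: exp(τθ) f = (81/16)x^4 - 1/2

the image equals g(x) = (81/16)x^4 - 1/2


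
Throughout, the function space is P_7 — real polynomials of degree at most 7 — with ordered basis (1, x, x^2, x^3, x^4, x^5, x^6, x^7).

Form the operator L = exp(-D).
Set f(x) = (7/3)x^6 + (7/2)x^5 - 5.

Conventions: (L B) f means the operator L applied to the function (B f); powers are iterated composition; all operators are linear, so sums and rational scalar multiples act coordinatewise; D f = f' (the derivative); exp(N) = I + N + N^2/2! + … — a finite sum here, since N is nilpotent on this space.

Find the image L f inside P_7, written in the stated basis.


g(x) = (7/3)x^6 - (21/2)x^5 + (35/2)x^4 - (35/3)x^3 + (7/2)x - 37/6

order-1 term: -14x^5 - (35/2)x^4
order-2 term: 35x^4 + 35x^3
order-3 term: -(140/3)x^3 - 35x^2
order-4 term: 35x^2 + (35/2)x
order-5 term: -14x - 7/2
order-6 term: 7/3
the series for exp(-D) f terminates at order 6
exp(-D) f = (7/3)x^6 - (21/2)x^5 + (35/2)x^4 - (35/3)x^3 + (7/2)x - 37/6


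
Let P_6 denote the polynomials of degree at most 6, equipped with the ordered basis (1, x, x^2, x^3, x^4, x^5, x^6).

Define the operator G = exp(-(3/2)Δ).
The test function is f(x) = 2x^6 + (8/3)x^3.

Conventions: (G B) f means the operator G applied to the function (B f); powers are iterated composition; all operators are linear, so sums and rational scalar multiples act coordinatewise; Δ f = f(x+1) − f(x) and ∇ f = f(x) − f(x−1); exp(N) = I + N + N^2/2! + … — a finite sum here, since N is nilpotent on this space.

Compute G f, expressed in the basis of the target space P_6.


the result is g(x) = 2x^6 - 18x^5 + (45/2)x^4 + (233/3)x^3 - (321/8)x^2 - (825/8)x - 413/32

order-1 term: -18x^5 - 45x^4 - 60x^3 - 57x^2 - 30x - 7
order-2 term: (135/2)x^4 + 270x^3 + (945/2)x^2 + 423x + 315/2
order-3 term: -135x^3 - (1215/2)x^2 - (2025/2)x - 1233/2
order-4 term: (1215/8)x^2 + (1215/2)x + 5265/8
order-5 term: -(729/8)x - 3645/16
order-6 term: 729/32
the series for exp(-(3/2)Δ) f terminates at order 6
exp(-(3/2)Δ) f = 2x^6 - 18x^5 + (45/2)x^4 + (233/3)x^3 - (321/8)x^2 - (825/8)x - 413/32


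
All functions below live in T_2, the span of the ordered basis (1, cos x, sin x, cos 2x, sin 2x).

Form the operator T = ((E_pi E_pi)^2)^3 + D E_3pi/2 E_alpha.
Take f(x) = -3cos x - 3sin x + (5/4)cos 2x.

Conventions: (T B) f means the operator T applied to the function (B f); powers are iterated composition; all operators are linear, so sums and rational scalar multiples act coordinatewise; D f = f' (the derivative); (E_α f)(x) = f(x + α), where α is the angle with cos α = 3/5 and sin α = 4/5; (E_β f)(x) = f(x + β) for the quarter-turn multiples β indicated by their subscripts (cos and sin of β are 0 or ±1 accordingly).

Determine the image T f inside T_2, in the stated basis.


E_pi f = 3cos x + 3sin x + (5/4)cos 2x
E_pi E_pi f = -3cos x - 3sin x + (5/4)cos 2x
E_pi (E_pi E_pi) f = 3cos x + 3sin x + (5/4)cos 2x
E_pi E_pi (E_pi E_pi) f = -3cos x - 3sin x + (5/4)cos 2x
E_pi (E_pi E_pi)^2 f = 3cos x + 3sin x + (5/4)cos 2x
E_pi E_pi (E_pi E_pi)^2 f = -3cos x - 3sin x + (5/4)cos 2x
E_pi (E_pi E_pi) (E_pi E_pi)^2 f = 3cos x + 3sin x + (5/4)cos 2x
E_pi E_pi (E_pi E_pi) (E_pi E_pi)^2 f = -3cos x - 3sin x + (5/4)cos 2x
E_pi (E_pi E_pi)^2 (E_pi E_pi)^2 f = 3cos x + 3sin x + (5/4)cos 2x
E_pi E_pi (E_pi E_pi)^2 (E_pi E_pi)^2 f = -3cos x - 3sin x + (5/4)cos 2x
E_pi (E_pi E_pi) (E_pi E_pi)^2 (E_pi E_pi)^2 f = 3cos x + 3sin x + (5/4)cos 2x
E_pi E_pi (E_pi E_pi) (E_pi E_pi)^2 (E_pi E_pi)^2 f = -3cos x - 3sin x + (5/4)cos 2x
E_alpha f = -(21/5)cos x + (3/5)sin x - (7/20)cos 2x - (6/5)sin 2x
E_3pi/2 E_alpha f = -(3/5)cos x - (21/5)sin x + (7/20)cos 2x + (6/5)sin 2x
D E_3pi/2 E_alpha f = -(21/5)cos x + (3/5)sin x + (12/5)cos 2x - (7/10)sin 2x
(((E_pi E_pi)^2)^3 + D E_3pi/2 E_alpha) f = -(36/5)cos x - (12/5)sin x + (73/20)cos 2x - (7/10)sin 2x

g(x) = -(36/5)cos x - (12/5)sin x + (73/20)cos 2x - (7/10)sin 2x


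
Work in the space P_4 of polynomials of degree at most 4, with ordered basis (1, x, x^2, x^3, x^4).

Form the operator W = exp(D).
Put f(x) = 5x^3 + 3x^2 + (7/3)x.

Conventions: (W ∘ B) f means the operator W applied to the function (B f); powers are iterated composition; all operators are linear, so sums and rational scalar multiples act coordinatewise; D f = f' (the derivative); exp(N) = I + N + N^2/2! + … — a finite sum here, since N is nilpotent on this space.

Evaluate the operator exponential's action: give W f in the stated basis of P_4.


order-1 term: 15x^2 + 6x + 7/3
order-2 term: 15x + 3
order-3 term: 5
the series for exp(D) f terminates at order 3
exp(D) f = 5x^3 + 18x^2 + (70/3)x + 31/3

the result is g(x) = 5x^3 + 18x^2 + (70/3)x + 31/3


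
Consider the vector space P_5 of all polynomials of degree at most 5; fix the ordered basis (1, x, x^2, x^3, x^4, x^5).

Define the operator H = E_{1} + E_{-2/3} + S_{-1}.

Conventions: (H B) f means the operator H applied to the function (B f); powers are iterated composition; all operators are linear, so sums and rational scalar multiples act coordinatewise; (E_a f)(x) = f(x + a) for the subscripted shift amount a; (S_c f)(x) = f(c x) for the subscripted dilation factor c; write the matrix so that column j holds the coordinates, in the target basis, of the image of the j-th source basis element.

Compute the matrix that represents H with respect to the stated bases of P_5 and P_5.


the matrix is [[3, 1/3, 13/9, 19/27, 97/81, 211/243]; [0, 1, 2/3, 13/3, 76/27, 485/81]; [0, 0, 3, 1, 26/3, 190/27]; [0, 0, 0, 1, 4/3, 130/9]; [0, 0, 0, 0, 3, 5/3]; [0, 0, 0, 0, 0, 1]] (rows listed top to bottom)

image of 1: 3
image of x: x + 1/3
image of x^2: 3x^2 + (2/3)x + 13/9
image of x^3: x^3 + x^2 + (13/3)x + 19/27
image of x^4: 3x^4 + (4/3)x^3 + (26/3)x^2 + (76/27)x + 97/81
image of x^5: x^5 + (5/3)x^4 + (130/9)x^3 + (190/27)x^2 + (485/81)x + 211/243
each image's coordinates form column j of the matrix


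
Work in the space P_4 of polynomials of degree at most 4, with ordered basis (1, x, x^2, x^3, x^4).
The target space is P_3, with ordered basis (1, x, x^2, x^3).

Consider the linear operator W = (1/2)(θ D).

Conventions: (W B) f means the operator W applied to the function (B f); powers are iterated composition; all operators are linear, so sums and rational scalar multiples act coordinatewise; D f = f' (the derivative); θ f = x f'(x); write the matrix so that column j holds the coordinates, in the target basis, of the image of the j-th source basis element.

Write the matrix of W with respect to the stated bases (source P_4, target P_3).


image of 1: 0
image of x: 0
image of x^2: x
image of x^3: 3x^2
image of x^4: 6x^3
each image's coordinates form column j of the matrix

the matrix is [[0, 0, 0, 0, 0]; [0, 0, 1, 0, 0]; [0, 0, 0, 3, 0]; [0, 0, 0, 0, 6]] (rows listed top to bottom)


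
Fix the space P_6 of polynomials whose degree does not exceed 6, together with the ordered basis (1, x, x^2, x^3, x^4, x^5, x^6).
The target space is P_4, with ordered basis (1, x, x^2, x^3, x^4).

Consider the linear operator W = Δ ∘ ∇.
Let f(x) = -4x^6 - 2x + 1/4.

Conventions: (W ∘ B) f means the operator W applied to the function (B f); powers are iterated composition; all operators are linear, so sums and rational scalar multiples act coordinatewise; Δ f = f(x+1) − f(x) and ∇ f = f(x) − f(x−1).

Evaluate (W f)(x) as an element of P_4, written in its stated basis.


g(x) = -120x^4 - 120x^2 - 8

∇ f = -24x^5 + 60x^4 - 80x^3 + 60x^2 - 24x + 2
Δ ∇ f = -120x^4 - 120x^2 - 8


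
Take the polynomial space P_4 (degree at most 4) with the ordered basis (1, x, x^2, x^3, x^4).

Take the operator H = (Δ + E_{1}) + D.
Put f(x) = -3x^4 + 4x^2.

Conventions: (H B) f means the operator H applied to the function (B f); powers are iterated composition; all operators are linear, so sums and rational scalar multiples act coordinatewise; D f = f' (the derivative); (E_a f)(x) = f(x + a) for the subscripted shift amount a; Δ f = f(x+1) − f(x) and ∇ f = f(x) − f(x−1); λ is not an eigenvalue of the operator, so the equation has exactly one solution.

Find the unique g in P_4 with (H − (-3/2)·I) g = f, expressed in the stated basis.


write g with unknown coordinates in the stated basis and equate coefficients in (H − (-3/2)·I) g = f
solving from the highest basis element down gives g = -(6/5)x^4 + (144/25)x^3 - (1672/125)x^2 + (13824/625)x - 60904/3125
check: H g = -(6/5)x^4 - (216/25)x^3 + (3008/125)x^2 - (20736/625)x + 91356/3125
so H g − (-3/2)·g = -3x^4 + 4x^2 = f ✓

the image equals g(x) = -(6/5)x^4 + (144/25)x^3 - (1672/125)x^2 + (13824/625)x - 60904/3125


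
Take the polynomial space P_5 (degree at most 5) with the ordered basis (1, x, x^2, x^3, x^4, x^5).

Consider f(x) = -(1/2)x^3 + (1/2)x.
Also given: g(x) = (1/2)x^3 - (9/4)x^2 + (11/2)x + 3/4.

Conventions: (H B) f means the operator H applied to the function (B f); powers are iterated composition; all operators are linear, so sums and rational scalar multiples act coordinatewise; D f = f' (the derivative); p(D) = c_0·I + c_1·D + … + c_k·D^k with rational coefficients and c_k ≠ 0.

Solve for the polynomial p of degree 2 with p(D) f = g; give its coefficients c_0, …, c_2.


D^0 f = -(1/2)x^3 + (1/2)x
D^1 f = -(3/2)x^2 + 1/2
D^2 f = -3x
matching coefficients of g against c_0 f + c_1 Df + … from the top degree down determines the c_i
solution: c_0 = -1, c_1 = 3/2, c_2 = -2

p(D) = -I + (3/2)·D − 2·D^2, i.e. c_0 = -1, c_1 = 3/2, c_2 = -2


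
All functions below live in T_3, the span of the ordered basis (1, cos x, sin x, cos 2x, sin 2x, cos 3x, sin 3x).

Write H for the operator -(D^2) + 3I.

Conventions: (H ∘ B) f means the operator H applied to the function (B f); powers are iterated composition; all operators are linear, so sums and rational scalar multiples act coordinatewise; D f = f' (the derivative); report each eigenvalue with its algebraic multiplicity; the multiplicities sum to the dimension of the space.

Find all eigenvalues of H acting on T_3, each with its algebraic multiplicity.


λ = 3 (multiplicity 1), λ = 4 (multiplicity 2), λ = 7 (multiplicity 2), λ = 12 (multiplicity 2)

image of 1: 3
image of cos x: 4cos x
image of sin x: 4sin x
image of cos 2x: 7cos 2x
image of sin 2x: 7sin 2x
image of cos 3x: 12cos 3x
image of sin 3x: 12sin 3x
the matrix is diagonal; its diagonal is (3, 4, 4, 7, 7, 12, 12)
for a triangular matrix the eigenvalues are the diagonal entries, with algebraic multiplicity their repetition count


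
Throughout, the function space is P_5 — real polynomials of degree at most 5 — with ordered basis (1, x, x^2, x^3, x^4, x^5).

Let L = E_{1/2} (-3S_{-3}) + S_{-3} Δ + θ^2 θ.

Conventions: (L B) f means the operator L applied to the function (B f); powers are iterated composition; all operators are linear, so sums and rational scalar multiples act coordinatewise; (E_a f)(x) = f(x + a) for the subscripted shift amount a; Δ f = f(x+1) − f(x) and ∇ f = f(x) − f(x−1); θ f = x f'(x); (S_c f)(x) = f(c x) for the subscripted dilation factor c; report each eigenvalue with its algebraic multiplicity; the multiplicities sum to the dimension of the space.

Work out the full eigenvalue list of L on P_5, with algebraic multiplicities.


λ = -179 (multiplicity 1), λ = -19 (multiplicity 1), λ = -3 (multiplicity 1), λ = 10 (multiplicity 1), λ = 108 (multiplicity 1), λ = 854 (multiplicity 1)

image of 1: -3
image of x: 10x + 11/2
image of x^2: -19x^2 - 33x - 23/4
image of x^3: 108x^3 + (297/2)x^2 + (207/4)x + 89/8
image of x^4: -179x^4 - 594x^3 - (621/2)x^2 - (267/2)x - 227/16
image of x^5: 854x^5 + (4455/2)x^4 + (3105/2)x^3 + (4005/4)x^2 + (3405/16)x + 761/32
the matrix is upper triangular; its diagonal is (-3, 10, -19, 108, -179, 854)
for a triangular matrix the eigenvalues are the diagonal entries, with algebraic multiplicity their repetition count


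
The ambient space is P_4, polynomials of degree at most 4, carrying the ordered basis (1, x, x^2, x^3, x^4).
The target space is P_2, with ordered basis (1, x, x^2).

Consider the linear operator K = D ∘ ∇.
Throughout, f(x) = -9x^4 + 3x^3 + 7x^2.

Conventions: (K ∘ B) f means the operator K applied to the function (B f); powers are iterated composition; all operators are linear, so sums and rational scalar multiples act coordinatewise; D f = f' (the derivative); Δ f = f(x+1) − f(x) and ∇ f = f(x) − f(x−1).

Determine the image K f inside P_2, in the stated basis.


∇ f = -36x^3 + 63x^2 - 31x + 5
D ∇ f = -108x^2 + 126x - 31

the result is g(x) = -108x^2 + 126x - 31


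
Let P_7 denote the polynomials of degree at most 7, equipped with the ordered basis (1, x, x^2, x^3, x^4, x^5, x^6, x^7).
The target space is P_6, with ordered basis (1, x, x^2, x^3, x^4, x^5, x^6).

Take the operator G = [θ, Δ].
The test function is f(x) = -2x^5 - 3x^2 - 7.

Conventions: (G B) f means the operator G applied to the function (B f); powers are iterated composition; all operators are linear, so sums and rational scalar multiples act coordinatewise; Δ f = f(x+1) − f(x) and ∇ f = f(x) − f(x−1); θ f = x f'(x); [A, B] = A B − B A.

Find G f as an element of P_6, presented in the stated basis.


Δ f = -10x^4 - 20x^3 - 20x^2 - 16x - 5
θ Δ f = -40x^4 - 60x^3 - 40x^2 - 16x
θ f = -10x^5 - 6x^2
Δ θ f = -50x^4 - 100x^3 - 100x^2 - 62x - 16
[θ, Δ] f = 10x^4 + 40x^3 + 60x^2 + 46x + 16

the image equals g(x) = 10x^4 + 40x^3 + 60x^2 + 46x + 16


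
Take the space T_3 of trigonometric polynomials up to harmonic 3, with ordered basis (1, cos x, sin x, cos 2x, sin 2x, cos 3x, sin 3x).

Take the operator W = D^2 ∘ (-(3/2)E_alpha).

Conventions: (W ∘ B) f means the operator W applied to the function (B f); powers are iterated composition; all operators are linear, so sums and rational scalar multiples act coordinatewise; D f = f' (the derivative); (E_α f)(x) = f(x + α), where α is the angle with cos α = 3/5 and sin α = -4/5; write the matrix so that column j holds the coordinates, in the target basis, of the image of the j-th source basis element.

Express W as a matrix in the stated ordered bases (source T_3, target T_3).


image of 1: 0
image of cos x: (9/10)cos x + (6/5)sin x
image of sin x: -(6/5)cos x + (9/10)sin x
image of cos 2x: -(42/25)cos 2x + (144/25)sin 2x
image of sin 2x: -(144/25)cos 2x - (42/25)sin 2x
image of cos 3x: -(3159/250)cos 3x + (594/125)sin 3x
image of sin 3x: -(594/125)cos 3x - (3159/250)sin 3x
each image's coordinates form column j of the matrix

the matrix is [[0, 0, 0, 0, 0, 0, 0]; [0, 9/10, -6/5, 0, 0, 0, 0]; [0, 6/5, 9/10, 0, 0, 0, 0]; [0, 0, 0, -42/25, -144/25, 0, 0]; [0, 0, 0, 144/25, -42/25, 0, 0]; [0, 0, 0, 0, 0, -3159/250, -594/125]; [0, 0, 0, 0, 0, 594/125, -3159/250]] (rows listed top to bottom)


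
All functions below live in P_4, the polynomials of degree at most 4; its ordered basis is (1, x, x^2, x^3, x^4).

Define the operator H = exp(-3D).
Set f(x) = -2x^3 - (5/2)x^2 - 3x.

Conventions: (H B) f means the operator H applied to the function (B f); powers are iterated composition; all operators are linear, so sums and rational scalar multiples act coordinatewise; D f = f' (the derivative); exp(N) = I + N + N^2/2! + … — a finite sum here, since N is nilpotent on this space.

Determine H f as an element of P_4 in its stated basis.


g(x) = -2x^3 + (31/2)x^2 - 42x + 81/2

order-1 term: 18x^2 + 15x + 9
order-2 term: -54x - 45/2
order-3 term: 54
the series for exp(-3D) f terminates at order 3
exp(-3D) f = -2x^3 + (31/2)x^2 - 42x + 81/2


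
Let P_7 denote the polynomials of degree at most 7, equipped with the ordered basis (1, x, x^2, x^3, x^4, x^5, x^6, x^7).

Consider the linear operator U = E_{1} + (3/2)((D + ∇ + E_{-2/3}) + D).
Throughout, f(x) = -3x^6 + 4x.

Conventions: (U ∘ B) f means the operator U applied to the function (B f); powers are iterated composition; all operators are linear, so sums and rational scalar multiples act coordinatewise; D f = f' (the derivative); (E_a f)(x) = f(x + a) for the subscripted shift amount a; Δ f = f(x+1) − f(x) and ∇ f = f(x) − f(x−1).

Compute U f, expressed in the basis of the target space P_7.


E_{1} f = -3x^6 - 18x^5 - 45x^4 - 60x^3 - 45x^2 - 14x + 1
D f = -18x^5 + 4
∇ f = -18x^5 + 45x^4 - 60x^3 + 45x^2 - 18x + 7
E_{-2/3} f = -3x^6 + 12x^5 - 20x^4 + (160/9)x^3 - (80/9)x^2 + (172/27)x - 712/243
(D + ∇ + E_{-2/3}) f = -3x^6 - 24x^5 + 25x^4 - (380/9)x^3 + (325/9)x^2 - (314/27)x + 1961/243
D f = -18x^5 + 4
((D + ∇ + E_{-2/3}) + D) f = -3x^6 - 42x^5 + 25x^4 - (380/9)x^3 + (325/9)x^2 - (314/27)x + 2933/243
((3/2)((D + ∇ + E_{-2/3}) + D)) f = -(9/2)x^6 - 63x^5 + (75/2)x^4 - (190/3)x^3 + (325/6)x^2 - (157/9)x + 2933/162
(E_{1} + (3/2)((D + ∇ + E_{-2/3}) + D)) f = -(15/2)x^6 - 81x^5 - (15/2)x^4 - (370/3)x^3 + (55/6)x^2 - (283/9)x + 3095/162

g(x) = -(15/2)x^6 - 81x^5 - (15/2)x^4 - (370/3)x^3 + (55/6)x^2 - (283/9)x + 3095/162


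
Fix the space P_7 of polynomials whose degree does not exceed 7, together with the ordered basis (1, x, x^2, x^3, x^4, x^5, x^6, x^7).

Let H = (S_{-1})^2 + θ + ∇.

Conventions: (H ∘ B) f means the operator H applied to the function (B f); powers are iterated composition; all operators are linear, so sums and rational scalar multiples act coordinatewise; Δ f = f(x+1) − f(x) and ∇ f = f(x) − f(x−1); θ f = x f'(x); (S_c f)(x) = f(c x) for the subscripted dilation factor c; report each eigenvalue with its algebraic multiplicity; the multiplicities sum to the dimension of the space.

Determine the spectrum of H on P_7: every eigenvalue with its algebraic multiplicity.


λ = 1 (multiplicity 1), λ = 2 (multiplicity 1), λ = 3 (multiplicity 1), λ = 4 (multiplicity 1), λ = 5 (multiplicity 1), λ = 6 (multiplicity 1), λ = 7 (multiplicity 1), λ = 8 (multiplicity 1)

image of 1: 1
image of x: 2x + 1
image of x^2: 3x^2 + 2x - 1
image of x^3: 4x^3 + 3x^2 - 3x + 1
image of x^4: 5x^4 + 4x^3 - 6x^2 + 4x - 1
image of x^5: 6x^5 + 5x^4 - 10x^3 + 10x^2 - 5x + 1
image of x^6: 7x^6 + 6x^5 - 15x^4 + 20x^3 - 15x^2 + 6x - 1
image of x^7: 8x^7 + 7x^6 - 21x^5 + 35x^4 - 35x^3 + 21x^2 - 7x + 1
the matrix is upper triangular; its diagonal is (1, 2, 3, 4, 5, 6, 7, 8)
for a triangular matrix the eigenvalues are the diagonal entries, with algebraic multiplicity their repetition count


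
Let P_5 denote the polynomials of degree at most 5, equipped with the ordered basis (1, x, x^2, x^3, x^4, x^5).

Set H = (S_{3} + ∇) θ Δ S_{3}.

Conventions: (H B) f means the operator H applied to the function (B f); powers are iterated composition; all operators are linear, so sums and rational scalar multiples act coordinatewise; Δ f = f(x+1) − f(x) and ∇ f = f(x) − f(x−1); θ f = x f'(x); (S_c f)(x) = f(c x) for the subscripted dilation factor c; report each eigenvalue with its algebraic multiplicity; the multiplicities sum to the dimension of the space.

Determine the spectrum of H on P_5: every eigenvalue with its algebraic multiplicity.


image of 1: 0
image of x: 0
image of x^2: 54x + 18
image of x^3: 1458x^2 + 567x - 81
image of x^4: 26244x^3 + 11664x^2 + 324
image of x^5: 393660x^4 + 216270x^3 + 36450x^2 + 10935x - 1215
the matrix is upper triangular; its diagonal is (0, 0, 0, 0, 0, 0)
for a triangular matrix the eigenvalues are the diagonal entries, with algebraic multiplicity their repetition count

λ = 0 (multiplicity 6)


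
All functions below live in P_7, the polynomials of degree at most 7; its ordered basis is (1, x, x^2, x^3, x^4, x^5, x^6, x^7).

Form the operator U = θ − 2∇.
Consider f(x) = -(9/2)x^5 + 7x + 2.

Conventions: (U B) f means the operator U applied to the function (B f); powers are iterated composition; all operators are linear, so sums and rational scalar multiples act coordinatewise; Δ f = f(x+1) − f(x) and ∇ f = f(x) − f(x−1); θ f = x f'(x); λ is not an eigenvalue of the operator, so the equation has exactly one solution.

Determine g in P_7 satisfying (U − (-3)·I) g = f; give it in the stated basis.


write g with unknown coordinates in the stated basis and equate coefficients in (U − (-3)·I) g = f
solving from the highest basis element down gives g = -(9/16)x^5 - (45/56)x^4 + (45/56)x^3 + (9/14)x^2 + (221/224)x + 535/336
check: U g = -(45/16)x^5 + (135/56)x^4 - (135/56)x^3 - (27/14)x^2 + (905/224)x - 311/112
so U g − (-3)·g = -(9/2)x^5 + 7x + 2 = f ✓

g(x) = -(9/16)x^5 - (45/56)x^4 + (45/56)x^3 + (9/14)x^2 + (221/224)x + 535/336


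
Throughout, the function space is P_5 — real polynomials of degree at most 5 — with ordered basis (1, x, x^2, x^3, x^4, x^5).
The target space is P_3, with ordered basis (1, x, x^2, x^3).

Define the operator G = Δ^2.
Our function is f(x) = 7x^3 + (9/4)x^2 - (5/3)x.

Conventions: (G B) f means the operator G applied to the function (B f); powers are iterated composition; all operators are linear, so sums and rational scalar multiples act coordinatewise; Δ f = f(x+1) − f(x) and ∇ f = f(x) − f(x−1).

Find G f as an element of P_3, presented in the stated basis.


g(x) = 42x + 93/2

Δ f = 21x^2 + (51/2)x + 91/12
Δ Δ f = 42x + 93/2


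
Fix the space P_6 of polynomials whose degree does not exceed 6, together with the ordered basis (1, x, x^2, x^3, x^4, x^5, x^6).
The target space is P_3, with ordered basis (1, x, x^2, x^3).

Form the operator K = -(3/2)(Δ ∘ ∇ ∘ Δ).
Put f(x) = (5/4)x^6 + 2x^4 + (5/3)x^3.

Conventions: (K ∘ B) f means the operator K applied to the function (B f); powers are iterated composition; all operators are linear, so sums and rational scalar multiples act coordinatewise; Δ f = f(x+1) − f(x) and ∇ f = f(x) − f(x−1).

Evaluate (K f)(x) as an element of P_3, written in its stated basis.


the result is g(x) = -225x^3 - (675/2)x^2 - (819/2)x - 327/2

Δ f = (15/2)x^5 + (75/4)x^4 + 33x^3 + (143/4)x^2 + (41/2)x + 59/12
∇ Δ f = (75/2)x^4 + (123/2)x^2 + 10x + 13/2
Δ ∇ Δ f = 150x^3 + 225x^2 + 273x + 109
(-(3/2)(Δ ∘ ∇ ∘ Δ)) f = -225x^3 - (675/2)x^2 - (819/2)x - 327/2


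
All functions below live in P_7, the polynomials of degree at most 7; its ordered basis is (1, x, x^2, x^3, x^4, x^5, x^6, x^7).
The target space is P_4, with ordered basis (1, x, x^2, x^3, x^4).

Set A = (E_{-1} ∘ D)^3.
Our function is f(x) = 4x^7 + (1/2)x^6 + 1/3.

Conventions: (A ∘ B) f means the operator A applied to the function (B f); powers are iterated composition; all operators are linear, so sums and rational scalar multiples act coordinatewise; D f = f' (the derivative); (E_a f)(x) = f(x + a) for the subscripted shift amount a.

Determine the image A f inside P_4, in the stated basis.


D f = 28x^6 + 3x^5
E_{-1} D f = 28x^6 - 165x^5 + 405x^4 - 530x^3 + 390x^2 - 153x + 25
D (E_{-1} ∘ D) f = 168x^5 - 825x^4 + 1620x^3 - 1590x^2 + 780x - 153
E_{-1} D (E_{-1} ∘ D) f = 168x^5 - 1665x^4 + 6600x^3 - 13080x^2 + 12960x - 5136
D (E_{-1} ∘ D) (E_{-1} ∘ D) f = 840x^4 - 6660x^3 + 19800x^2 - 26160x + 12960
E_{-1} D (E_{-1} ∘ D) (E_{-1} ∘ D) f = 840x^4 - 10020x^3 + 44820x^2 - 89100x + 66420

the result is g(x) = 840x^4 - 10020x^3 + 44820x^2 - 89100x + 66420


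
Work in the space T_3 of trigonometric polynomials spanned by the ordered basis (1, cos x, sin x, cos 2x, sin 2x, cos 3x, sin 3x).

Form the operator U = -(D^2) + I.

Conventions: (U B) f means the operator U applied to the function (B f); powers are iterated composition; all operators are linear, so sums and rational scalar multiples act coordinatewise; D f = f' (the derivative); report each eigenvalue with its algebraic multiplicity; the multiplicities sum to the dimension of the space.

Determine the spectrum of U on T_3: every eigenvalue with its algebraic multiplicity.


image of 1: 1
image of cos x: 2cos x
image of sin x: 2sin x
image of cos 2x: 5cos 2x
image of sin 2x: 5sin 2x
image of cos 3x: 10cos 3x
image of sin 3x: 10sin 3x
the matrix is diagonal; its diagonal is (1, 2, 2, 5, 5, 10, 10)
for a triangular matrix the eigenvalues are the diagonal entries, with algebraic multiplicity their repetition count

λ = 1 (multiplicity 1), λ = 2 (multiplicity 2), λ = 5 (multiplicity 2), λ = 10 (multiplicity 2)


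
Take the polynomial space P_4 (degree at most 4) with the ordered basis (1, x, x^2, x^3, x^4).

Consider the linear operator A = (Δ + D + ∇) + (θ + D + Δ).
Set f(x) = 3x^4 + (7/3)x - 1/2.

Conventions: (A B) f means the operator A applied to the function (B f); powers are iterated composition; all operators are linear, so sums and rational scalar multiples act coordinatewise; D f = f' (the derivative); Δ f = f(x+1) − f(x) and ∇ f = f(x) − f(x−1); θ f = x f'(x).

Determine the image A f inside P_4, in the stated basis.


Δ f = 12x^3 + 18x^2 + 12x + 16/3
D f = 12x^3 + 7/3
∇ f = 12x^3 - 18x^2 + 12x - 2/3
(Δ + D + ∇) f = 36x^3 + 24x + 7
θ f = 12x^4 + (7/3)x
D f = 12x^3 + 7/3
Δ f = 12x^3 + 18x^2 + 12x + 16/3
(θ + D + Δ) f = 12x^4 + 24x^3 + 18x^2 + (43/3)x + 23/3
((Δ + D + ∇) + (θ + D + Δ)) f = 12x^4 + 60x^3 + 18x^2 + (115/3)x + 44/3

g(x) = 12x^4 + 60x^3 + 18x^2 + (115/3)x + 44/3


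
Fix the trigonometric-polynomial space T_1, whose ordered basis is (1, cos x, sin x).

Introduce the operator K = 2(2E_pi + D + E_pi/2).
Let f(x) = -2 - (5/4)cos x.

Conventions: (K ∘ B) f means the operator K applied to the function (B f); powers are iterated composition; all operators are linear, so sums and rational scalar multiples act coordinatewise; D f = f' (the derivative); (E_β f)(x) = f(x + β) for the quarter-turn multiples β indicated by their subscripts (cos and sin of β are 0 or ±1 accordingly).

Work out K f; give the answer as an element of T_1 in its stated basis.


E_pi f = -2 + (5/4)cos x
(2E_pi) f = -4 + (5/2)cos x
D f = (5/4)sin x
E_pi/2 f = -2 + (5/4)sin x
(2E_pi + D + E_pi/2) f = -6 + (5/2)cos x + (5/2)sin x
(2(2E_pi + D + E_pi/2)) f = -12 + 5cos x + 5sin x

the image equals g(x) = -12 + 5cos x + 5sin x
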